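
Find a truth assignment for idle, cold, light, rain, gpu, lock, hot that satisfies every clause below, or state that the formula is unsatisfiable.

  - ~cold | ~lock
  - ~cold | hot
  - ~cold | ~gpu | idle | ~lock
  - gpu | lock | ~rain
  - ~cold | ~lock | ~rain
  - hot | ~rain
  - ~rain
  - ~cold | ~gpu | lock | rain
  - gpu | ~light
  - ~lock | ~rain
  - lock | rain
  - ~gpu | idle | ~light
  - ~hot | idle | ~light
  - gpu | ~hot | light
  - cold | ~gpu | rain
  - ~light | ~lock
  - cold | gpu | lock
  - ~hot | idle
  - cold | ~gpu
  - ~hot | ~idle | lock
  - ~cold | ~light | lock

idle=F, cold=F, light=F, rain=F, gpu=F, lock=T, hot=F

Unit clause (~rain) forces rain = False.
In (lock | rain) only lock is left, so lock = True.
In (~light | ~lock) only ~light is left, so light = False.
In (~cold | ~lock) only ~cold is left, so cold = False.
In (cold | ~gpu | rain) only ~gpu is left, so gpu = False.
In (gpu | ~hot | light) only ~hot is left, so hot = False.
Set idle = False.
All clauses satisfied.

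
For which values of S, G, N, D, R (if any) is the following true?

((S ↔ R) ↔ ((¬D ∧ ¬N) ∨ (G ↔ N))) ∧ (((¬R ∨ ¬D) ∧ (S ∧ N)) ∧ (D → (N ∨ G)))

S: True, G: False, N: True, D: False, R: False

  (S ↔ R) ↔ ((¬D ∧ ¬N) ∨ (G ↔ N)) = True
    S ↔ R = False
    (¬D ∧ ¬N) ∨ (G ↔ N) = False
      ¬D ∧ ¬N = False
        ¬D = True
        ¬N = False
      G ↔ N = False
  ((¬R ∨ ¬D) ∧ (S ∧ N)) ∧ (D → (N ∨ G)) = True
    (¬R ∨ ¬D) ∧ (S ∧ N) = True
      ¬R ∨ ¬D = True
        ¬R = True
        ¬D = True
      S ∧ N = True
    D → (N ∨ G) = True
      N ∨ G = True
Both conjuncts True, so the formula holds.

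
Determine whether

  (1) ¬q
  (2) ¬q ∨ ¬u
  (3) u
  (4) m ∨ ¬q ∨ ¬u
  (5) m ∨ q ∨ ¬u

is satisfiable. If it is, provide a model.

Unit clause (¬q) forces q = False.
Unit clause (u) forces u = True.
In (m ∨ q ∨ ¬u) only m is left, so m = True.
Check each clause:
  (¬q): ¬q holds.
  (¬q ∨ ¬u): ¬q holds.
  (u): u holds.
  (m ∨ ¬q ∨ ¬u): m holds.
  (m ∨ q ∨ ¬u): m holds.
All clauses satisfied.

q=F, u=T, m=T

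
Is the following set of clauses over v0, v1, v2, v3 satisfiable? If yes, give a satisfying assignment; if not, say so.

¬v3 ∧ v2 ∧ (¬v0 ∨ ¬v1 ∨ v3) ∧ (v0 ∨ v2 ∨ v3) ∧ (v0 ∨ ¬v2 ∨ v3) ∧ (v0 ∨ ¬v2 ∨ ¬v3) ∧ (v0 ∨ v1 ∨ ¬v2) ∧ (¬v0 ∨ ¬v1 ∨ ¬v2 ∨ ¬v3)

Unit clause (¬v3) forces v3 = False.
Unit clause (v2) forces v2 = True.
In (v0 ∨ ¬v2 ∨ v3) only v0 is left, so v0 = True.
In (¬v0 ∨ ¬v1 ∨ v3) only ¬v1 is left, so v1 = False.
Check each clause:
  (¬v3): ¬v3 holds.
  (v2): v2 holds.
  (¬v0 ∨ ¬v1 ∨ v3): ¬v1 holds.
  (v0 ∨ v2 ∨ v3): v0 holds.
  (v0 ∨ ¬v2 ∨ v3): v0 holds.
  (v0 ∨ ¬v2 ∨ ¬v3): v0 holds.
  (v0 ∨ v1 ∨ ¬v2): v0 holds.
  (¬v0 ∨ ¬v1 ∨ ¬v2 ∨ ¬v3): ¬v1 holds.
All clauses satisfied.

v0 = True, v1 = False, v2 = True, v3 = False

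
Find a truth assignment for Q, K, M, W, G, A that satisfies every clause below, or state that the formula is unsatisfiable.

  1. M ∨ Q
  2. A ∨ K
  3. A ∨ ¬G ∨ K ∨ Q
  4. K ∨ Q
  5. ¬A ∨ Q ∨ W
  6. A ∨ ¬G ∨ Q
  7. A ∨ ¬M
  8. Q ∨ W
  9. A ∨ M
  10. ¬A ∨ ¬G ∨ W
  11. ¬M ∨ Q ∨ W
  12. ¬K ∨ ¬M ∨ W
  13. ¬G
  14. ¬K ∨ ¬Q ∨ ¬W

Q = True, K = False, M = True, W = False, G = False, A = True

Unit clause (¬G) forces G = False.
Set Q = True.
Set K = False.
  then (A ∨ K) forces A = True.
Set M = True.
Set W = False.
All clauses satisfied.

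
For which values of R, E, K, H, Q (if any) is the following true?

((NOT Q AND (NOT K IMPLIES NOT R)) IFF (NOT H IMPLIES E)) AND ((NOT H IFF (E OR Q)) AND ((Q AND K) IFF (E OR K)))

R = False; E = False; K = False; H = True; Q = False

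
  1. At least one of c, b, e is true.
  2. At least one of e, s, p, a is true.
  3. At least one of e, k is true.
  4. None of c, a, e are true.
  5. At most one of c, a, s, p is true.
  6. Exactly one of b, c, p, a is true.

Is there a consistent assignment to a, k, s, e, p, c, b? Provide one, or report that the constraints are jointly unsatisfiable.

a=F, k=T, s=T, e=F, p=F, c=F, b=T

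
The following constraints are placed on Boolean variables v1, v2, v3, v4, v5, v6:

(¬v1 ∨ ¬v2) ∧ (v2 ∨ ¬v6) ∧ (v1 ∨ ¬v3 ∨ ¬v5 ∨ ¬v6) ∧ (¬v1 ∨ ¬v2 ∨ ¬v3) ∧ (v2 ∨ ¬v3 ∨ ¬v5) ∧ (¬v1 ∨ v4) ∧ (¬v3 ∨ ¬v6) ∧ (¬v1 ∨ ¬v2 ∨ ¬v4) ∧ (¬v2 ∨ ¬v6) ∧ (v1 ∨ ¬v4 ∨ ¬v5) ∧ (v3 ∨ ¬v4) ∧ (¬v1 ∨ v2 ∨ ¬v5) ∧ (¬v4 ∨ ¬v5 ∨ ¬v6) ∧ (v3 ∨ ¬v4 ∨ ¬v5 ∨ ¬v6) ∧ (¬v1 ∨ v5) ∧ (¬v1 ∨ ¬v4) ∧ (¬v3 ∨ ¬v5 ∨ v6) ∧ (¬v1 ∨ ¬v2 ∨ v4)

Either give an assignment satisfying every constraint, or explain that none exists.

Set v1 = False.
Set v2 = False.
  then (v2 ∨ ¬v6) forces v6 = False.
Set v3 = True.
  then (v2 ∨ ¬v3 ∨ ¬v5) forces v5 = False.
Set v4 = True.
All clauses satisfied.

v1=F, v2=F, v3=T, v4=T, v5=F, v6=F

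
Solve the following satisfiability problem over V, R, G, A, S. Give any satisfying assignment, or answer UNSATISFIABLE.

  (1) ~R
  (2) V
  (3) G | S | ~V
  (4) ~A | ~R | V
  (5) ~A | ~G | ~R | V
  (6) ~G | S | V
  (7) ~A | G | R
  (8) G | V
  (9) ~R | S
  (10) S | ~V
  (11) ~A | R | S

V = True, R = False, G = True, A = True, S = True

Unit clause (~R) forces R = False.
Unit clause (V) forces V = True.
In (S | ~V) only S is left, so S = True.
Set G = True.
Set A = True.
All clauses satisfied.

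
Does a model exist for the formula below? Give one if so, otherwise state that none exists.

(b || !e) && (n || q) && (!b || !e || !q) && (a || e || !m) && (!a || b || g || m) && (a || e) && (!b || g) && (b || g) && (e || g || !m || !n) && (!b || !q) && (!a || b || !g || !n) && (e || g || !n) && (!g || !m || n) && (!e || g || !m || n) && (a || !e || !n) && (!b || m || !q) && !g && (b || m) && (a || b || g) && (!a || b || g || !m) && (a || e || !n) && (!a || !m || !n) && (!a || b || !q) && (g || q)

No satisfying assignment exists.

Case g = True:
  Clause (!g) is falsified — contradiction.
Case g = False:
  (!b || g) forces b = False.
  Clause (b || g) is falsified — contradiction.
Both cases fail, so the formula is unsatisfiable.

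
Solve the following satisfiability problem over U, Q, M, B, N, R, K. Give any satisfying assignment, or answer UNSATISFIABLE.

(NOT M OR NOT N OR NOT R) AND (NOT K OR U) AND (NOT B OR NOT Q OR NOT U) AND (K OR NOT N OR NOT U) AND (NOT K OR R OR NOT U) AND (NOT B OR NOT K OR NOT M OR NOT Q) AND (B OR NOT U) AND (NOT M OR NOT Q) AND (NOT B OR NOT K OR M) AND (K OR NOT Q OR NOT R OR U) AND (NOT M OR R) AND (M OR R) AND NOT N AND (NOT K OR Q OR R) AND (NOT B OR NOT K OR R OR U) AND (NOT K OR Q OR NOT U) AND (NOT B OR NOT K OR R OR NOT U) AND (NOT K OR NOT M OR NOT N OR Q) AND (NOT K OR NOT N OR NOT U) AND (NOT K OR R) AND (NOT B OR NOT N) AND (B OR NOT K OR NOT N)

Unit clause (NOT N) forces N = False.
Set U = False.
  then (NOT K OR U) forces K = False.
Try Q = True:
  (NOT M OR NOT Q) forces M = False.
  (K OR NOT Q OR NOT R OR U) forces R = False.
  clause (M OR R) is falsified — backtrack.
So Q = False.
Set M = True.
  then (NOT M OR R) forces R = True.
Set B = False.
All clauses satisfied.

U=F; Q=F; M=T; B=F; N=F; R=T; K=F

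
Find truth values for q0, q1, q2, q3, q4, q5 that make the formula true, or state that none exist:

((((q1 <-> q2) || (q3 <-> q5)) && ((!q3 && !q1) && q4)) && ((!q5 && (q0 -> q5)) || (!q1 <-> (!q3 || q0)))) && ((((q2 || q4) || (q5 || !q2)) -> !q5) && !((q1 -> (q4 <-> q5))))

Unsatisfiable — no assignment works.

Case q1 = True: the conjunct !q1 is False.
Case q1 = False: the conjunct !((q1 -> (q4 <-> q5))) becomes !((False -> (q4 <-> q5))) = False.
Both cases fail — unsatisfiable.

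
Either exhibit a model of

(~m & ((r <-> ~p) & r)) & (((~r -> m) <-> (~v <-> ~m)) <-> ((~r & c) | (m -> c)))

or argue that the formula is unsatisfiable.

m=F, p=F, v=F, c=T, r=T

  ~m & ((r <-> ~p) & r) = True
    ~m = True
    (r <-> ~p) & r = True
      r <-> ~p = True
        ~p = True
  ((~r -> m) <-> (~v <-> ~m)) <-> ((~r & c) | (m -> c)) = True
    (~r -> m) <-> (~v <-> ~m) = True
      ~r -> m = True
        ~r = False
      ~v <-> ~m = True
        ~v = True
        ~m = True
    (~r & c) | (m -> c) = True
      ~r & c = False
        ~r = False
      m -> c = True
Both conjuncts True, so the formula holds.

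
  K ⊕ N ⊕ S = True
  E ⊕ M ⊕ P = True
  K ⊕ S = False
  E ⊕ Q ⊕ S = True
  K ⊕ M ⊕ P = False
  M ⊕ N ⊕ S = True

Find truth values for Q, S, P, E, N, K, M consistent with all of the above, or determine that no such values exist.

Q = False, S = False, P = False, E = True, N = True, K = False, M = False

K ⊕ N ⊕ S = F ⊕ T ⊕ F = True ✓
E ⊕ M ⊕ P = T ⊕ F ⊕ F = True ✓
K ⊕ S = F ⊕ F = False ✓
E ⊕ Q ⊕ S = T ⊕ F ⊕ F = True ✓
K ⊕ M ⊕ P = F ⊕ F ⊕ F = False ✓
M ⊕ N ⊕ S = F ⊕ T ⊕ F = True ✓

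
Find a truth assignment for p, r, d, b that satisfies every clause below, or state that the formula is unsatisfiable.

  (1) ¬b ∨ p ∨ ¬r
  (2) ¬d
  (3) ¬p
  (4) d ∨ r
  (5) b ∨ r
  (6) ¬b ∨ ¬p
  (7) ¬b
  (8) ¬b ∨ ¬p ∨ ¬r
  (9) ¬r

No satisfying assignment exists.

Case r = True:
  Clause (¬r) is falsified — contradiction.
Case r = False:
  (¬d) forces d = False.
  Clause (d ∨ r) is falsified — contradiction.
Both cases fail, so the formula is unsatisfiable.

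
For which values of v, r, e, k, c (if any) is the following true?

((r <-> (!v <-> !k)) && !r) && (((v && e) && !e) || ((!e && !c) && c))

The formula is unsatisfiable.

The conjunct ((v && e) && !e) || ((!e && !c) && c) is unsatisfiable on its own:
  v=F, e=F, c=F: evaluates to False.
  v=F, e=F, c=T: evaluates to False.
  v=F, e=T, c=F: evaluates to False.
  v=F, e=T, c=T: evaluates to False.
  v=T, e=F, c=F: evaluates to False.
  v=T, e=F, c=T: evaluates to False.
  v=T, e=T, c=F: evaluates to False.
  v=T, e=T, c=T: evaluates to False.
So the whole conjunction is unsatisfiable.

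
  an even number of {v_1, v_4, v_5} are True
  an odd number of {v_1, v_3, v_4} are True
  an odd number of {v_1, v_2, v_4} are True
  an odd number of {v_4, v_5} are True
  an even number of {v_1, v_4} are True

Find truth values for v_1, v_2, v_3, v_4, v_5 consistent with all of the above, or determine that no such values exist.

v_1 = True, v_2 = True, v_3 = True, v_4 = True, v_5 = False

{v_1, v_4, v_5}: 2 true → even ✓
{v_1, v_3, v_4}: 3 true → odd ✓
{v_1, v_2, v_4}: 3 true → odd ✓
{v_4, v_5}: 1 true → odd ✓
{v_1, v_4}: 2 true → even ✓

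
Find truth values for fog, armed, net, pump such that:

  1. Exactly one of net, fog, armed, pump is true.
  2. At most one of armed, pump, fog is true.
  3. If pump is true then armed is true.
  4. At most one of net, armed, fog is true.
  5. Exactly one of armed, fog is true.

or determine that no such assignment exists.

fog: False, armed: True, net: False, pump: False

  (1) {net, fog, armed, pump}: 1 true — exactly one ✓
  (2) {armed, pump, fog}: 1 true — at most one ✓
  (3) pump=F ⇒ armed: vacuous ✓
  (4) {net, armed, fog}: 1 true — at most one ✓
  (5) {armed, fog}: 1 true — exactly one ✓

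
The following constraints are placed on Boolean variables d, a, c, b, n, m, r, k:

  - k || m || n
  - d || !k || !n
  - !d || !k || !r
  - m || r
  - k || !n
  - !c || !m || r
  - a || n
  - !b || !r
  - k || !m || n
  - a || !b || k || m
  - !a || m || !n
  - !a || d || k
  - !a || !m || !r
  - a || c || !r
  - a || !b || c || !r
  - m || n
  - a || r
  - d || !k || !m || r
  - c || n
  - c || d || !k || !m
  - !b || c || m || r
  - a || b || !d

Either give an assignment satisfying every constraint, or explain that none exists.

d = True, a = True, c = False, b = False, n = True, m = True, r = False, k = True

Set d = True.
Try a = False:
  (a || n) forces n = True.
  (k || !n) forces k = True.
  (!d || !k || !r) forces r = False.
  clause (a || r) is falsified — backtrack.
So a = True.
Set c = False.
  then (c || n) forces n = True.
  then (k || !n) forces k = True.
  then (!a || m || !n) forces m = True.
  then (!a || !m || !r) forces r = False.
Set b = False.
All clauses satisfied.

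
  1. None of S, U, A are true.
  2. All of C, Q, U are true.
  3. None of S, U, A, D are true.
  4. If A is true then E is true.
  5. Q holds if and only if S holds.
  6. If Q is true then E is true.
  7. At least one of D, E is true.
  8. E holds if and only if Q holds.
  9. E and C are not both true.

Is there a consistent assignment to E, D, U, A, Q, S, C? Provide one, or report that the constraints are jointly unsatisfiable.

Case U = True:
  Constraint (1) is violated (U=T) — contradiction.
Case U = False:
  Constraint (2) is violated (U=F) — contradiction.
Both cases fail — unsatisfiable.

Unsatisfiable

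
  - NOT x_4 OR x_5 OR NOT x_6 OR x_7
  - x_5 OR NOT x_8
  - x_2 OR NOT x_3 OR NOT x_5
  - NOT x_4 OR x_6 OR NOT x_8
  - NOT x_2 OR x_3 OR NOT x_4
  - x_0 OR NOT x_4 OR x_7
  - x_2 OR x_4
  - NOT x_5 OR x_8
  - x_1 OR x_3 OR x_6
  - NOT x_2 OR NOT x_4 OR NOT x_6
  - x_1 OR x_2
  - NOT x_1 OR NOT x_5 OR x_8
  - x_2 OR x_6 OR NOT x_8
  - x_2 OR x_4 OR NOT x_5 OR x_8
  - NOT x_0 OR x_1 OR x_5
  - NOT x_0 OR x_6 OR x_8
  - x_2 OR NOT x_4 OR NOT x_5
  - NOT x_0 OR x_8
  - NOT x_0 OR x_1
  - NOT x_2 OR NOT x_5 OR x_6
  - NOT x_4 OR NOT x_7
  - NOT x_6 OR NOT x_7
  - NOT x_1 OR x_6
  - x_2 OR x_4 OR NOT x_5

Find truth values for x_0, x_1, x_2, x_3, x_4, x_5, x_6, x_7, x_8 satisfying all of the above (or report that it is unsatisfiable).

x_0: False, x_1: True, x_2: True, x_3: True, x_4: False, x_5: True, x_6: True, x_7: False, x_8: True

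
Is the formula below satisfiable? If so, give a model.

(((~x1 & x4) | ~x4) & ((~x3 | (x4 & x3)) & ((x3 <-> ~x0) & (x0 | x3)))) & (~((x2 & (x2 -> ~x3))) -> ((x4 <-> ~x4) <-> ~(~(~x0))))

x0 = True, x1 = True, x2 = True, x3 = False, x4 = False

  ((~x1 & x4) | ~x4) & ((~x3 | (x4 & x3)) & ((x3 <-> ~x0) & (x0 | x3))) = True
    (~x1 & x4) | ~x4 = True
      ~x1 & x4 = False
        ~x1 = False
      ~x4 = True
    (~x3 | (x4 & x3)) & ((x3 <-> ~x0) & (x0 | x3)) = True
      ~x3 | (x4 & x3) = True
        ~x3 = True
        x4 & x3 = False
      (x3 <-> ~x0) & (x0 | x3) = True
        x3 <-> ~x0 = True
          ~x0 = False
        x0 | x3 = True
  ~((x2 & (x2 -> ~x3))) -> ((x4 <-> ~x4) <-> ~(~(~x0))) = True
    ~((x2 & (x2 -> ~x3))) = False
      x2 & (x2 -> ~x3) = True
        x2 -> ~x3 = True
          ~x3 = True
    (x4 <-> ~x4) <-> ~(~(~x0)) = True
      x4 <-> ~x4 = False
        ~x4 = True
      ~(~(~x0)) = False
        ~(~x0) = True
          ~x0 = False
Both conjuncts True, so the formula holds.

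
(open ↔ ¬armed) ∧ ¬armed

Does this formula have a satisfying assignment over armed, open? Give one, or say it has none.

armed: False, open: True

  open ↔ ¬armed = True
    ¬armed = True
  ¬armed = True
Both conjuncts True, so the formula holds.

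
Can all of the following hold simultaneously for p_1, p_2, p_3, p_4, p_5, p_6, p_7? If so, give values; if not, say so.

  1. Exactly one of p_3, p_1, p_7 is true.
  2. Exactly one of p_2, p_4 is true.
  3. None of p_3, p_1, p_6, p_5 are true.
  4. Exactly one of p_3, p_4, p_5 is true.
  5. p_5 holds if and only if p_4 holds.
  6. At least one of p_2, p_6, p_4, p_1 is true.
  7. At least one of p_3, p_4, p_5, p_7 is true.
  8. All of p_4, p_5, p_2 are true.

Case p_5 = True:
  Constraint (3) is violated (p_5=T) — contradiction.
Case p_5 = False:
  Constraint (8) is violated (p_5=F) — contradiction.
Both cases fail — unsatisfiable.

The formula is unsatisfiable.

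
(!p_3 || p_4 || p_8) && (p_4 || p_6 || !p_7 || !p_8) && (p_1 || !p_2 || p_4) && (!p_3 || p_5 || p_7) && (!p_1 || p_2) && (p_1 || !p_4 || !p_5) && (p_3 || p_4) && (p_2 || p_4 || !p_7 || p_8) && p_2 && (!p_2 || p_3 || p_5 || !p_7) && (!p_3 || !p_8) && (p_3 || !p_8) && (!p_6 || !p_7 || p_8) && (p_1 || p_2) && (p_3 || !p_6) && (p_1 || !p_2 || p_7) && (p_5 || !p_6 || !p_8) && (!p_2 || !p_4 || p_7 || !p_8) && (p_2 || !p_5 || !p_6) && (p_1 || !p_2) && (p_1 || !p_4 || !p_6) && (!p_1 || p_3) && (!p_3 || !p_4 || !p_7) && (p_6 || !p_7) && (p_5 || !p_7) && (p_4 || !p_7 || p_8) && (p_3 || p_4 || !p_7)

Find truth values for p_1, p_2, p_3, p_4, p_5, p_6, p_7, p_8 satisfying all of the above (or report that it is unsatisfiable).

p_1 = True, p_2 = True, p_3 = True, p_4 = True, p_5 = True, p_6 = False, p_7 = False, p_8 = False

Unit clause (p_2) forces p_2 = True.
In (p_1 || !p_2) only p_1 is left, so p_1 = True.
In (!p_1 || p_3) only p_3 is left, so p_3 = True.
In (!p_3 || !p_8) only !p_8 is left, so p_8 = False.
In (!p_3 || p_4 || p_8) only p_4 is left, so p_4 = True.
In (!p_3 || !p_4 || !p_7) only !p_7 is left, so p_7 = False.
In (!p_3 || p_5 || p_7) only p_5 is left, so p_5 = True.
Set p_6 = False.
All clauses satisfied.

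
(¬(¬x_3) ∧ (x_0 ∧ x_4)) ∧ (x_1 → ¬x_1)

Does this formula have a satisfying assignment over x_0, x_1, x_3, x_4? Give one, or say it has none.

x_0 = True; x_1 = False; x_3 = True; x_4 = True

  ¬(¬x_3) ∧ (x_0 ∧ x_4) = True
    ¬(¬x_3) = True
      ¬x_3 = False
    x_0 ∧ x_4 = True
  x_1 → ¬x_1 = True
    ¬x_1 = True
Both conjuncts True, so the formula holds.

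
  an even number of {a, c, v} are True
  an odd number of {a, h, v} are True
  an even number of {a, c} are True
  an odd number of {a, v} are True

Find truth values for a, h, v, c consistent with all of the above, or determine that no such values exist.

a = True, h = False, v = False, c = True

{a, c, v}: 2 true → even ✓
{a, h, v}: 1 true → odd ✓
{a, c}: 2 true → even ✓
{a, v}: 1 true → odd ✓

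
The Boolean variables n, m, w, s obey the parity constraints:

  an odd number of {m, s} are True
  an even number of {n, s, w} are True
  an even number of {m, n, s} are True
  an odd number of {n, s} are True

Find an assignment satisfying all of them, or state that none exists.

n = True, m = True, w = True, s = False

{m, s}: 1 true → odd ✓
{n, s, w}: 2 true → even ✓
{m, n, s}: 2 true → even ✓
{n, s}: 1 true → odd ✓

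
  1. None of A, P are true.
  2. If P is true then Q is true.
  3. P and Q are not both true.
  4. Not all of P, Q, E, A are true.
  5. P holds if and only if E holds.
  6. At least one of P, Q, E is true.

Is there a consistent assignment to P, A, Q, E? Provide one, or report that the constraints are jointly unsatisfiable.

P: False, A: False, Q: True, E: False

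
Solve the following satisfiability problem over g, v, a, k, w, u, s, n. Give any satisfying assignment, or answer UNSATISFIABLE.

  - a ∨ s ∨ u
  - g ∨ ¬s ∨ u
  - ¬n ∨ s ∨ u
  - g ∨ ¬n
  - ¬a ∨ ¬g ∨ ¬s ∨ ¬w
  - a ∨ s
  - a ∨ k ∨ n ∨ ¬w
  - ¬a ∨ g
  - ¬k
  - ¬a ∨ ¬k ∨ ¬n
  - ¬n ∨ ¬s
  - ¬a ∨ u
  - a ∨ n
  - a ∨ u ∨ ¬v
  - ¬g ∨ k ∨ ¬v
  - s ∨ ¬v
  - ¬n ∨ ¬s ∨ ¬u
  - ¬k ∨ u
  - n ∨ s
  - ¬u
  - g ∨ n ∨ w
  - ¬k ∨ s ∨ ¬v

Case k = True:
  Clause (¬k) is falsified — contradiction.
Case k = False:
  (¬u) forces u = False.
  (¬a ∨ u) forces a = False.
  (a ∨ s ∨ u) forces s = True.
  (g ∨ ¬s ∨ u) forces g = True.
  (¬n ∨ ¬s) forces n = False.
  Clause (a ∨ n) is falsified — contradiction.
Both cases fail, so the formula is unsatisfiable.

Unsatisfiable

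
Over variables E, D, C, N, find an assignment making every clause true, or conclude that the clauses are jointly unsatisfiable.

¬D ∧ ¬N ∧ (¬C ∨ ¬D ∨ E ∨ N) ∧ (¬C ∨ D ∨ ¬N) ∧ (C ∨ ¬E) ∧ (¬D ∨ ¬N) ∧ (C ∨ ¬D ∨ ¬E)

E=F; D=F; C=T; N=F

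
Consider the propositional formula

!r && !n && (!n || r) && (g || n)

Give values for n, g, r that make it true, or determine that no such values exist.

n = False; g = True; r = False

Unit clause (!r) forces r = False.
Unit clause (!n) forces n = False.
In (g || n) only g is left, so g = True.
Check each clause:
  (!r): !r holds.
  (!n): !n holds.
  (!n || r): !n holds.
  (g || n): g holds.
All clauses satisfied.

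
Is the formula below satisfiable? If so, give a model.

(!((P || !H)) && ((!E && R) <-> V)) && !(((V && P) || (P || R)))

H = True, P = False, E = True, V = False, R = False

  !((P || !H)) && ((!E && R) <-> V) = True
    !((P || !H)) = True
      P || !H = False
        !H = False
    (!E && R) <-> V = True
      !E && R = False
        !E = False
  !(((V && P) || (P || R))) = True
    (V && P) || (P || R) = False
      V && P = False
      P || R = False
Both conjuncts True, so the formula holds.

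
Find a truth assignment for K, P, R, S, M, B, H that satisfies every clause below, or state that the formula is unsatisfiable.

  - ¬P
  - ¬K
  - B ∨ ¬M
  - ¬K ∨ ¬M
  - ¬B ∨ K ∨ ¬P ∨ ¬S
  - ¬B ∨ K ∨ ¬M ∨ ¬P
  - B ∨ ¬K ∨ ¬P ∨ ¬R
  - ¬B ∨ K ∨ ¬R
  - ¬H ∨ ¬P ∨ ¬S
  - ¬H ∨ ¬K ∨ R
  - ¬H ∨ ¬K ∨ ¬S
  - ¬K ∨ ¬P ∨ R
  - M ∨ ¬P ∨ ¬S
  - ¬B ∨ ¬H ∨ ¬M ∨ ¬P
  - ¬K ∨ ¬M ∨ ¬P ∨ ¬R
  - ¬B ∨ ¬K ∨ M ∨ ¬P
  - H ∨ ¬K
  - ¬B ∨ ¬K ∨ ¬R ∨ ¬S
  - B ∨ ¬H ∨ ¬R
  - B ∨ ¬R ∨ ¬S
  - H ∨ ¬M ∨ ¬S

K=F; P=F; R=F; S=F; M=F; B=T; H=T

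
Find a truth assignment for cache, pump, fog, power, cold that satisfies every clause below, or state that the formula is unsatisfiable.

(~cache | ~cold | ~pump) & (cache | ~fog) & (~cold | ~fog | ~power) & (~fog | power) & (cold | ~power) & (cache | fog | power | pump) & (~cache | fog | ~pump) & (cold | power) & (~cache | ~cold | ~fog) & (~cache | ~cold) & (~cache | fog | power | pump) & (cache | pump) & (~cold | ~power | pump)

cache: False; pump: True; fog: False; power: True; cold: True

Set cache = False.
  then (cache | ~fog) forces fog = False.
  then (cache | pump) forces pump = True.
Set power = True.
  then (cold | ~power) forces cold = True.
All clauses satisfied.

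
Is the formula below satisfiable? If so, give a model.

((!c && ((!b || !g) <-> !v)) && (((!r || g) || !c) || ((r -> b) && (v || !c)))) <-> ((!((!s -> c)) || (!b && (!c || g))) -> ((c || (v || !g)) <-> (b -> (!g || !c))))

v = False; r = True; b = False; s = True; c = False; g = False

  ((!c && ((!b || !g) <-> !v)) && (((!r || g) || !c) || ((r -> b) && (v || !c)))) <-> ((!((!s -> c)) || (!b && (!c || g))) -> ((c || (v || !g)) <-> (b -> (!g || !c)))) = True
    (!c && ((!b || !g) <-> !v)) && (((!r || g) || !c) || ((r -> b) && (v || !c))) = True
      !c && ((!b || !g) <-> !v) = True
        !c = True
        (!b || !g) <-> !v = True
          !b || !g = True
            !b = True
            !g = True
          !v = True
      ((!r || g) || !c) || ((r -> b) && (v || !c)) = True
        (!r || g) || !c = True
          !r || g = False
            !r = False
          !c = True
        (r -> b) && (v || !c) = False
          r -> b = False
          v || !c = True
            !c = True
    (!((!s -> c)) || (!b && (!c || g))) -> ((c || (v || !g)) <-> (b -> (!g || !c))) = True
      !((!s -> c)) || (!b && (!c || g)) = True
        !((!s -> c)) = False
          !s -> c = True
            !s = False
        !b && (!c || g) = True
          !b = True
          !c || g = True
            !c = True
      (c || (v || !g)) <-> (b -> (!g || !c)) = True
        c || (v || !g) = True
          v || !g = True
            !g = True
        b -> (!g || !c) = True
          !g || !c = True
            !g = True
            !c = True
The formula evaluates to True.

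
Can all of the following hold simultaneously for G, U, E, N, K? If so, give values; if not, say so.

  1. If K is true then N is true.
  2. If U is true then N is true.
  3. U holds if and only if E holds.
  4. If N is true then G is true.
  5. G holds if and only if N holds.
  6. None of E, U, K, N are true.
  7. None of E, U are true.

G: False, U: False, E: False, N: False, K: False

  (1) K=F ⇒ N: vacuous ✓
  (2) U=F ⇒ N: vacuous ✓
  (3) U=F, E=F — same ✓
  (4) N=F ⇒ G: vacuous ✓
  (5) G=F, N=F — same ✓
  (6) {E, U, K, N}: 0 true — none ✓
  (7) {E, U}: 0 true — none ✓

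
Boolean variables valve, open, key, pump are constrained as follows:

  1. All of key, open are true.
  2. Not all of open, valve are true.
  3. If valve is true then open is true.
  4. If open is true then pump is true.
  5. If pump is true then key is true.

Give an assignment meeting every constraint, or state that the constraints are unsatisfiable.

valve = False, open = True, key = True, pump = True

  (1) {key, open}: all 2 true ✓
  (2) {open, valve}: 1/2 true — not all ✓
  (3) valve=F ⇒ open: vacuous ✓
  (4) open=T ⇒ pump: T ✓
  (5) pump=T ⇒ key: T ✓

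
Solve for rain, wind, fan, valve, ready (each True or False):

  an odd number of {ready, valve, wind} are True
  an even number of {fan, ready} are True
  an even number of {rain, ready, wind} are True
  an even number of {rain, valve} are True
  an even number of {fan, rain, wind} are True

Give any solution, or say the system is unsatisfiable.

Unsatisfiable — no assignment works.

Adding constraints 1, 3, 4 mod 2: every variable appears an even number of times on the left, so the left side is 0.
But the right sides sum to 1 (mod 2). 0 ≠ 1 — the system is inconsistent.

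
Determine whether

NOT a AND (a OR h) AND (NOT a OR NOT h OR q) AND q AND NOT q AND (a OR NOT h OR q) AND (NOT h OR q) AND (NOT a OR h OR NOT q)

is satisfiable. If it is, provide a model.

The formula is unsatisfiable.

Case q = True:
  Clause (NOT q) is falsified — contradiction.
Case q = False:
  Clause (q) is falsified — contradiction.
Both cases fail, so the formula is unsatisfiable.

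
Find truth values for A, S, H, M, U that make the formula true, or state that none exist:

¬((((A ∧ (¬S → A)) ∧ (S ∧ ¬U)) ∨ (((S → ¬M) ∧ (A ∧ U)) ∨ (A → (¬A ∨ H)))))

A = True, S = True, H = False, M = True, U = True

  ¬((((A ∧ (¬S → A)) ∧ (S ∧ ¬U)) ∨ (((S → ¬M) ∧ (A ∧ U)) ∨ (A → (¬A ∨ H))))) = True
    ((A ∧ (¬S → A)) ∧ (S ∧ ¬U)) ∨ (((S → ¬M) ∧ (A ∧ U)) ∨ (A → (¬A ∨ H))) = False
      (A ∧ (¬S → A)) ∧ (S ∧ ¬U) = False
        A ∧ (¬S → A) = True
          ¬S → A = True
            ¬S = False
        S ∧ ¬U = False
          ¬U = False
      ((S → ¬M) ∧ (A ∧ U)) ∨ (A → (¬A ∨ H)) = False
        (S → ¬M) ∧ (A ∧ U) = False
          S → ¬M = False
            ¬M = False
          A ∧ U = True
        A → (¬A ∨ H) = False
          ¬A ∨ H = False
            ¬A = False
The formula evaluates to True.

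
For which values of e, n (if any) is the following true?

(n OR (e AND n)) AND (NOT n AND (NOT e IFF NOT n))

UNSATISFIABLE

Case n = True: the conjunct NOT n is False.
Case n = False: the conjunct n OR (e AND n) becomes False OR (e AND False) = False.
Both cases fail — unsatisfiable.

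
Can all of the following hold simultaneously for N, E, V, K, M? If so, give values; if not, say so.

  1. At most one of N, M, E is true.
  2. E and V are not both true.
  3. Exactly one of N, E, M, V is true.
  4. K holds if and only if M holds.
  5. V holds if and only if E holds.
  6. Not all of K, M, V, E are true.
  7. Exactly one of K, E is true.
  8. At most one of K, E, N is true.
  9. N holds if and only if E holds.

N: False; E: False; V: False; K: True; M: True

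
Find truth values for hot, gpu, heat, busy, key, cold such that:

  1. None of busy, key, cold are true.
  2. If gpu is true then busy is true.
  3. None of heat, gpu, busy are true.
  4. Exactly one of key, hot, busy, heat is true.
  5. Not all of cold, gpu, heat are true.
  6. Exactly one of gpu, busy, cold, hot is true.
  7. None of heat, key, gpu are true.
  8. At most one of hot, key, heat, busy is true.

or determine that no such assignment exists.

hot=T; gpu=F; heat=F; busy=F; key=F; cold=F

  (1) {busy, key, cold}: 0 true — none ✓
  (2) gpu=F ⇒ busy: vacuous ✓
  (3) {heat, gpu, busy}: 0 true — none ✓
  (4) {key, hot, busy, heat}: 1 true — exactly one ✓
  (5) {cold, gpu, heat}: 0/3 true — not all ✓
  (6) {gpu, busy, cold, hot}: 1 true — exactly one ✓
  (7) {heat, key, gpu}: 0 true — none ✓
  (8) {hot, key, heat, busy}: 1 true — at most one ✓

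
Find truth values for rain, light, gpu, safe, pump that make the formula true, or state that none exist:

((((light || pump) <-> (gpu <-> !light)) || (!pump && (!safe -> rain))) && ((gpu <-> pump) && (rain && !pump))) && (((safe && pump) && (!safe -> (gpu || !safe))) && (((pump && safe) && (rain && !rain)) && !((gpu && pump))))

UNSATISFIABLE

Case rain = True: the conjunct !rain is False.
Case rain = False: the conjunct rain is False.
Both cases fail — unsatisfiable.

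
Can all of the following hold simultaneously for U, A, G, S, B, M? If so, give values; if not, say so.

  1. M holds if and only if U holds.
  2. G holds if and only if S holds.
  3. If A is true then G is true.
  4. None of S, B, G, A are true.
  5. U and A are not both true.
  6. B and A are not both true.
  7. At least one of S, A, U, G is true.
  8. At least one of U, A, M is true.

U = True, A = False, G = False, S = False, B = False, M = True

  (1) M=T, U=T — same ✓
  (2) G=F, S=F — same ✓
  (3) A=F ⇒ G: vacuous ✓
  (4) {S, B, G, A}: 0 true — none ✓
  (5) U=T, A=F — not both ✓
  (6) B=F, A=F — not both ✓
  (7) {S, A, U, G}: 1 true — at least one ✓
  (8) {U, A, M}: 2 true — at least one ✓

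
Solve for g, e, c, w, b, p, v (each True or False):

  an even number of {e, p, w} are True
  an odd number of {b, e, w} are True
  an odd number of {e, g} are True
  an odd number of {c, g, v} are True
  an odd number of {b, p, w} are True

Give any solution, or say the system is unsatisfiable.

g: False, e: True, c: True, w: False, b: False, p: True, v: False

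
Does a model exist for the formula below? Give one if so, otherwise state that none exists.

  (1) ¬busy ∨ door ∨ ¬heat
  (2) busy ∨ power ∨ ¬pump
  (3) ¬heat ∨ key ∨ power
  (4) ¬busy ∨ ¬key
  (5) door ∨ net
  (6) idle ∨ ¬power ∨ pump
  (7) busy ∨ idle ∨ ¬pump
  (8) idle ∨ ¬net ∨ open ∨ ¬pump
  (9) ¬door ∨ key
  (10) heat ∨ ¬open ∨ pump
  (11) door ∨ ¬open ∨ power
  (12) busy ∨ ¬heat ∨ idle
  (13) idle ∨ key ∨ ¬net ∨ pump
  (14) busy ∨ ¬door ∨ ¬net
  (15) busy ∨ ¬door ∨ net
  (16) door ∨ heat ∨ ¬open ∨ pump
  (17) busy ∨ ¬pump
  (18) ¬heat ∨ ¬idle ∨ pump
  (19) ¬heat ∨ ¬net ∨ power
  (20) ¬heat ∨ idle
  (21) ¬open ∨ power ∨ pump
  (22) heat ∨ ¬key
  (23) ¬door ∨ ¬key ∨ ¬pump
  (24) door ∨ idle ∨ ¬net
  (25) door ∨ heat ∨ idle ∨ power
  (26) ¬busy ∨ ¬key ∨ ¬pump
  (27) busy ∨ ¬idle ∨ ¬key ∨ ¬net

key: False, power: False, net: True, idle: True, door: False, pump: False, heat: False, open: False, busy: False

Try key = True:
  (¬busy ∨ ¬key) forces busy = False.
  (busy ∨ ¬pump) forces pump = False.
  (heat ∨ ¬key) forces heat = True.
  (busy ∨ ¬heat ∨ idle) forces idle = True.
  clause (¬heat ∨ ¬idle ∨ pump) is falsified — backtrack.
So key = False.
  then (¬door ∨ key) forces door = False.
  then (door ∨ net) forces net = True.
  then (door ∨ idle ∨ ¬net) forces idle = True.
Set power = False.
  then (¬heat ∨ key ∨ power) forces heat = False.
  then (door ∨ ¬open ∨ power) forces open = False.
Set pump = False.
Set busy = False.
All clauses satisfied.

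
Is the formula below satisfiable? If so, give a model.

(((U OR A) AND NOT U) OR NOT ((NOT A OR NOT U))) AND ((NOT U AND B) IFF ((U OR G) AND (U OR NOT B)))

A=T, G=F, B=F, U=F

  ((U OR A) AND NOT U) OR NOT ((NOT A OR NOT U)) = True
    (U OR A) AND NOT U = True
      U OR A = True
      NOT U = True
    NOT ((NOT A OR NOT U)) = False
      NOT A OR NOT U = True
        NOT A = False
        NOT U = True
  (NOT U AND B) IFF ((U OR G) AND (U OR NOT B)) = True
    NOT U AND B = False
      NOT U = True
    (U OR G) AND (U OR NOT B) = False
      U OR G = False
      U OR NOT B = True
        NOT B = True
Both conjuncts True, so the formula holds.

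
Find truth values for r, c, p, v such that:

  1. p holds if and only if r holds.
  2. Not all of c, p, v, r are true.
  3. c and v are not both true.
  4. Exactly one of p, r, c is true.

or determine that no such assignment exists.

r=F, c=T, p=F, v=F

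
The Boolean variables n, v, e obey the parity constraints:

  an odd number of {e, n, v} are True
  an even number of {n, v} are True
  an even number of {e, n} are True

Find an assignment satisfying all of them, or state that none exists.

n = True, v = True, e = True

{e, n, v}: 3 true → odd ✓
{n, v}: 2 true → even ✓
{e, n}: 2 true → even ✓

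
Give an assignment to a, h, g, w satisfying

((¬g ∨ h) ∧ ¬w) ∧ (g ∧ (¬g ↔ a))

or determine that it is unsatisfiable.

a = False, h = True, g = True, w = False

  (¬g ∨ h) ∧ ¬w = True
    ¬g ∨ h = True
      ¬g = False
    ¬w = True
  g ∧ (¬g ↔ a) = True
    ¬g ↔ a = True
      ¬g = False
Both conjuncts True, so the formula holds.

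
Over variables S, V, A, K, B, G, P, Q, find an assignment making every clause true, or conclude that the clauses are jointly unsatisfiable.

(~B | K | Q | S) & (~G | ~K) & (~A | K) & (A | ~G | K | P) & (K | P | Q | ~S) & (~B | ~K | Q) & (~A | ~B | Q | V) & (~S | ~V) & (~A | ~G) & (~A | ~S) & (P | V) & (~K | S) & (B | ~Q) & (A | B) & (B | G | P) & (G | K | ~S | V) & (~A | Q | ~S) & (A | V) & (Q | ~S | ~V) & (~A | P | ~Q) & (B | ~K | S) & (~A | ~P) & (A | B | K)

S=F, V=T, A=F, K=F, B=T, G=F, P=T, Q=T

Try S = True:
  (~S | ~V) forces V = False.
  (~A | ~S) forces A = False.
  clause (A | V) is falsified — backtrack.
So S = False.
  then (~K | S) forces K = False.
  then (~A | K) forces A = False.
  then (A | B) forces B = True.
  then (A | V) forces V = True.
  then (~B | K | Q | S) forces Q = True.
Set G = False.
Set P = True.
All clauses satisfied.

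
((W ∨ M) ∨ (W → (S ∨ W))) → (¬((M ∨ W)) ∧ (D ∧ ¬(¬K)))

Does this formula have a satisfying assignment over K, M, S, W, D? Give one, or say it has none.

K=T, M=F, S=F, W=F, D=T

  ((W ∨ M) ∨ (W → (S ∨ W))) → (¬((M ∨ W)) ∧ (D ∧ ¬(¬K))) = True
    (W ∨ M) ∨ (W → (S ∨ W)) = True
      W ∨ M = False
      W → (S ∨ W) = True
        S ∨ W = False
    ¬((M ∨ W)) ∧ (D ∧ ¬(¬K)) = True
      ¬((M ∨ W)) = True
        M ∨ W = False
      D ∧ ¬(¬K) = True
        ¬(¬K) = True
          ¬K = False
The formula evaluates to True.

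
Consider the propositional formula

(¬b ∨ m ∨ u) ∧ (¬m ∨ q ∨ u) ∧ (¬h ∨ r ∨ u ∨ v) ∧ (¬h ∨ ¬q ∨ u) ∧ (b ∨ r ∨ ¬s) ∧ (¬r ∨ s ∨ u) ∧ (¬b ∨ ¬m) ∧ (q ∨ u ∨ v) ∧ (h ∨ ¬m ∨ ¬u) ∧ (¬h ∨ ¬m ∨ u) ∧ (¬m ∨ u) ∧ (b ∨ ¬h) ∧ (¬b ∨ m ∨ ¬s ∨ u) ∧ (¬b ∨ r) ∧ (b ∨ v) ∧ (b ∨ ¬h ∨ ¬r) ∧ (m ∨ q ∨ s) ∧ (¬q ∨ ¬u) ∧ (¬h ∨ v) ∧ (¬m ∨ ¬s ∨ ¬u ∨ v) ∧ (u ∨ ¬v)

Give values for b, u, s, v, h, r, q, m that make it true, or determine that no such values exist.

Set b = True.
  then (¬b ∨ ¬m) forces m = False.
  then (¬b ∨ r) forces r = True.
  then (¬b ∨ m ∨ u) forces u = True.
  then (¬q ∨ ¬u) forces q = False.
  then (m ∨ q ∨ s) forces s = True.
Set v = True.
Set h = False.
All clauses satisfied.

b: True, u: True, s: True, v: True, h: False, r: True, q: False, m: False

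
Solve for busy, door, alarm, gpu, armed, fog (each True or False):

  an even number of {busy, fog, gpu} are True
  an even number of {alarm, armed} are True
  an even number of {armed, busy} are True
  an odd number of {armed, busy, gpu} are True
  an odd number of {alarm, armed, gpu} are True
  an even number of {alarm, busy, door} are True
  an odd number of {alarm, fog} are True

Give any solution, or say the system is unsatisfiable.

busy = False; door = False; alarm = False; gpu = True; armed = False; fog = True

{busy, fog, gpu}: 2 true → even ✓
{alarm, armed}: 0 true → even ✓
{armed, busy}: 0 true → even ✓
{armed, busy, gpu}: 1 true → odd ✓
{alarm, armed, gpu}: 1 true → odd ✓
{alarm, busy, door}: 0 true → even ✓
{alarm, fog}: 1 true → odd ✓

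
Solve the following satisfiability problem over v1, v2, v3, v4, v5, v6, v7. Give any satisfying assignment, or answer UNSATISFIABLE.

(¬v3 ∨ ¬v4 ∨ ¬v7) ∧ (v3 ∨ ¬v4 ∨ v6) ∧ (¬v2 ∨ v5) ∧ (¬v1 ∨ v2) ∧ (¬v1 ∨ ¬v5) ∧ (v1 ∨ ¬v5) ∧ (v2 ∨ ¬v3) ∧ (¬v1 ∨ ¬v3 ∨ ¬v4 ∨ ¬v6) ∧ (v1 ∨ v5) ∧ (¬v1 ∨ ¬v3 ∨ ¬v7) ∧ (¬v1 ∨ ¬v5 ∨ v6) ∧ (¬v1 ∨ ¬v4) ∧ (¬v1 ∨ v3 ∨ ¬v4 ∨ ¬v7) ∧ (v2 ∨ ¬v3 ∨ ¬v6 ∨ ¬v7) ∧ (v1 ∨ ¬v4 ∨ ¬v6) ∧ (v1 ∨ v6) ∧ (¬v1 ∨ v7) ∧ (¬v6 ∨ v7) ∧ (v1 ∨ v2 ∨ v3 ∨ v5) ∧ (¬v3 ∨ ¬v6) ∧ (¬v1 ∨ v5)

Unsatisfiable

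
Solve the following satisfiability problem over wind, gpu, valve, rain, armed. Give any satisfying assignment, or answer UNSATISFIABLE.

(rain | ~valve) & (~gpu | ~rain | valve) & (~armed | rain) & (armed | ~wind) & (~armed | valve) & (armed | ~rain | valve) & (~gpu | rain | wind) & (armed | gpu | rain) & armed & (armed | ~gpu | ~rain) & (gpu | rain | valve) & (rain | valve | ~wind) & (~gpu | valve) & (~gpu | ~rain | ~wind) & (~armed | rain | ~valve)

Unit clause (armed) forces armed = True.
In (~armed | rain) only rain is left, so rain = True.
In (~armed | valve) only valve is left, so valve = True.
Set wind = False.
Set gpu = False.
All clauses satisfied.

wind: False, gpu: False, valve: True, rain: True, armed: True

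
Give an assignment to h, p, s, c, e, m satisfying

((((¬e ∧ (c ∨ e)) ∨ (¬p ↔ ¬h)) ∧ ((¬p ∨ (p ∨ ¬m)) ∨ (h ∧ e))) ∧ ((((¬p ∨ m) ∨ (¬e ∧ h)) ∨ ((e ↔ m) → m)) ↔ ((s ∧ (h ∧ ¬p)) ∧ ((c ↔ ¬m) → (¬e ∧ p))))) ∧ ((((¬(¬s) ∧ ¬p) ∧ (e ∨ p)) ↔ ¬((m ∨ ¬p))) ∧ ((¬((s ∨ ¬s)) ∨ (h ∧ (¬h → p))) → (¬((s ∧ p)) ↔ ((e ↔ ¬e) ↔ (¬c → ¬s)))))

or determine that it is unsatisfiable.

Case p = True: the formula simplifies to (((¬e ∧ (c ∨ e)) ∨ h) ∧ ¬(((m ∨ (¬e ∧ h)) ∨ ((e ↔ m) → m)))) ∧ (m ∧ ((¬((s ∨ ¬s)) ∨ h) → (¬s ↔ ((e ↔ ¬e) ↔ (¬c → ¬s))))).
  m = True: the conjunct ¬(((m ∨ (¬e ∧ h)) ∨ ((e ↔ m) → m))) becomes ¬((True ∨ True)) = False.
  m = False: the conjunct m is False.
Case p = False: the formula simplifies to (((¬e ∧ (c ∨ e)) ∨ ¬h) ∧ ((s ∧ h) ∧ ¬((c ↔ ¬m)))) ∧ (¬((¬(¬s) ∧ e)) ∧ ((¬((s ∨ ¬s)) ∨ (h ∧ h)) → ((e ↔ ¬e) ↔ (¬c → ¬s)))).
  s = True: simplifies to (((¬e ∧ (c ∨ e)) ∨ ¬h) ∧ (h ∧ ¬((c ↔ ¬m)))) ∧ (¬e ∧ ((h ∧ h) → ((e ↔ ¬e) ↔ c))).
    e = True: the conjunct ¬e is False.
    e = False: simplifies to ((c ∨ ¬h) ∧ (h ∧ ¬((c ↔ ¬m)))) ∧ ((h ∧ h) → ¬c).
      h = True: simplifies to (c ∧ ¬((c ↔ ¬m))) ∧ ¬c.
        c = True: the conjunct ¬c is False.
        c = False: the conjunct c is False.
      h = False: the conjunct h is False.
  s = False: the conjunct s is False.
Both cases fail — unsatisfiable.

Unsatisfiable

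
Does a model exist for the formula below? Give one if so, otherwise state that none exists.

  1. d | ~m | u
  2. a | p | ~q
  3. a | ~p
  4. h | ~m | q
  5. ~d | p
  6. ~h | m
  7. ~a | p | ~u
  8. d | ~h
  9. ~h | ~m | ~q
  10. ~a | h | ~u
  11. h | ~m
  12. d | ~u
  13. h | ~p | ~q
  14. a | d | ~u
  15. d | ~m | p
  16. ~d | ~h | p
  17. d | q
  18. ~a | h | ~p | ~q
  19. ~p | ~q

Set m = False.
  then (~h | m) forces h = False.
Set p = True.
  then (a | ~p) forces a = True.
  then (~a | h | ~u) forces u = False.
  then (h | ~p | ~q) forces q = False.
  then (d | q) forces d = True.
All clauses satisfied.

m = False, p = True, u = False, q = False, d = True, h = False, a = True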